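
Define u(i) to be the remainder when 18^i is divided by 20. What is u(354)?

4

Computing terms: u(0) = 1, u(1) = 18, u(2) = 4, u(3) = 12, u(4) = 16, u(5) = 8, u(6) = 4.
Since u(6) = u(2) = 4, the sequence is eventually periodic: after a pre-period of length 2 it cycles with period 4.
For i ≥ 2, u(i) depends only on (i - 2) mod 4. (354 - 2) mod 4 = 0, so u(354) = u(2) = 4.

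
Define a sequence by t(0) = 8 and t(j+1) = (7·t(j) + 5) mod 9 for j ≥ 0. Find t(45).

Listing terms: t(0) = 8, t(1) = 7, t(2) = 0, t(3) = 5, t(4) = 4, t(5) = 6, t(6) = 2, t(7) = 1, t(8) = 3, t(9) = 8.
Since t(9) = t(0) = 8, the sequence is periodic with period 9.
So t(45) = t(0 + ((45-0) mod 9)) = t(0) = 8.

8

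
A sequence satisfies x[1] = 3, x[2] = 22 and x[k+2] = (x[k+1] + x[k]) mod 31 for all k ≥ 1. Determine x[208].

4

Listing terms: x[1] = 3,  x[2] = 22,  x[3] = 25,  x[4] = 16,  x[5] = 10,  x[6] = 26,  x[7] = 5,  x[8] = 0,  x[9] = 5,  x[10] = 5,  x[11] = 10,  x[12] = 15,  x[13] = 25,  x[14] = 9,  x[15] = 3,  x[16] = 12,  x[17] = 15,  x[18] = 27,  x[19] = 11,  x[20] = 7,  x[21] = 18,  x[22] = 25,  x[23] = 12,  x[24] = 6,  x[25] = 18,  x[26] = 24,  x[27] = 11,  x[28] = 4,  x[29] = 15,  x[30] = 19,  x[31] = 3,  x[32] = 22.
Since (x[31], x[32]) = (x[1], x[2]) = (3, 22) (two consecutive terms determine the rest), the sequence is periodic with period 30.
So x[208] = x[1 + ((208-1) mod 30)] = x[28] = 4.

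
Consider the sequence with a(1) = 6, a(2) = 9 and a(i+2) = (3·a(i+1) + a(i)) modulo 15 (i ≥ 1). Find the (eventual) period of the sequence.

12

Computing terms: a(1) = 6, a(2) = 9, a(3) = 3, a(4) = 3, a(5) = 12, a(6) = 9, a(7) = 9, a(8) = 6, a(9) = 12, a(10) = 12, a(11) = 3, a(12) = 6, a(13) = 6, a(14) = 9.
Since (a(13), a(14)) = (a(1), a(2)) = (6, 9) (two consecutive terms determine the rest), the sequence is periodic with period 12.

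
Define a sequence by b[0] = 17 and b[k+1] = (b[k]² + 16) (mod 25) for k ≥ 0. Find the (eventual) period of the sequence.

3

Listing terms: b[0] = 17,  b[1] = 5,  b[2] = 16,  b[3] = 22,  b[4] = 0,  b[5] = 16.
Since b[5] = b[2] = 16, the sequence is eventually periodic: after a pre-period of length 2 it cycles with period 3.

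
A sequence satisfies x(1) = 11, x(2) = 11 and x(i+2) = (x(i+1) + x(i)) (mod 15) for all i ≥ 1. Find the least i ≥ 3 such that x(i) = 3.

4

x(1) = 11, x(2) = 11, x(3) = 7, x(4) = 3, x(5) = 10, x(6) = 13, x(7) = 8, x(8) = 6, x(9) = 14, x(10) = 5, x(11) = 4, x(12) = 9, x(13) = 13, x(14) = 7, x(15) = 5, x(16) = 12, x(17) = 2, x(18) = 14, x(19) = 1, x(20) = 0, x(21) = 1, x(22) = 1, x(23) = 2, x(24) = 3, x(25) = 5, x(26) = 8, x(27) = 13, x(28) = 6, x(29) = 4, x(30) = 10, x(31) = 14, x(32) = 9, x(33) = 8, x(34) = 2, x(35) = 10, x(36) = 12, x(37) = 7, x(38) = 4, x(39) = 11, x(40) = 0, x(41) = 11, x(42) = 11.
Since (x(41), x(42)) = (x(1), x(2)) = (11, 11) (two consecutive terms determine the rest), the sequence is periodic with period 40.
The value 3 first appears (with i ≥ 3) at x(4).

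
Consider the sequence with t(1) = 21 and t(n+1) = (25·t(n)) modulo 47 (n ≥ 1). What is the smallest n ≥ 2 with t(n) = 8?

2

t(1) = 21, t(2) = 8, t(3) = 12, t(4) = 18, t(5) = 27, t(6) = 17, t(7) = 2, t(8) = 3, t(9) = 28, t(10) = 42, t(11) = 16, t(12) = 24, t(13) = 36, t(14) = 7, t(15) = 34, t(16) = 4, t(17) = 6, t(18) = 9, t(19) = 37, t(20) = 32, t(21) = 1, t(22) = 25, t(23) = 14, t(24) = 21.
The sequence repeats with period 23.
The value 8 first appears (with n ≥ 2) at t(2).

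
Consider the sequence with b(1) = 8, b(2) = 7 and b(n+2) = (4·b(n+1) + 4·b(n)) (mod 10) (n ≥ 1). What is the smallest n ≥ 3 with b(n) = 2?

b(1) = 8; b(2) = 7; b(3) = 0; b(4) = 8; b(5) = 2; b(6) = 0; b(7) = 8.
Since (b(6), b(7)) = (b(3), b(4)) = (0, 8) (two consecutive terms determine the rest), the sequence is eventually periodic: after a pre-period of length 2 it cycles with period 3.
The value 2 first appears (with n ≥ 3) at b(5).

5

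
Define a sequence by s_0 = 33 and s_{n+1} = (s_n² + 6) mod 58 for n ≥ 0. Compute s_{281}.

We have s_0 = 33,  s_1 = 51,  s_2 = 55,  s_3 = 15,  s_4 = 57,  s_5 = 7,  s_6 = 55.
Since s_6 = s_2 = 55, the sequence is eventually periodic: after a pre-period of length 2 it cycles with period 4.
For n ≥ 2, s_n depends only on (n - 2) mod 4. (281 - 2) mod 4 = 3, so s_{281} = s_5 = 7.

7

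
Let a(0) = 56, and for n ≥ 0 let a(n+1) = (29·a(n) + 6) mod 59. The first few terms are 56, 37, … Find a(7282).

Listing terms: a(0) = 56; a(1) = 37; a(2) = 17; a(3) = 27; a(4) = 22; a(5) = 54; a(6) = 38; a(7) = 46; a(8) = 42; a(9) = 44; a(10) = 43; a(11) = 14; a(12) = 58; a(13) = 36; a(14) = 47; a(15) = 12; a(16) = 0; a(17) = 6; a(18) = 3; a(19) = 34; a(20) = 48; a(21) = 41; a(22) = 15; a(23) = 28; a(24) = 51; a(25) = 10; a(26) = 1; a(27) = 35; a(28) = 18; a(29) = 56.
The sequence repeats with period 29.
(7282 - 0) mod 29 = 3, so a(7282) = a(3) = 27.

27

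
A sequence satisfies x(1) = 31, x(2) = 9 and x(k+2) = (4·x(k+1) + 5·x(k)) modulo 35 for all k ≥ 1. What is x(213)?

16

We have x(1) = 31,  x(2) = 9,  x(3) = 16,  x(4) = 4,  x(5) = 26,  x(6) = 19,  x(7) = 31,  x(8) = 9.
The sequence repeats with period 6.
So x(213) = x(1 + ((213-1) mod 6)) = x(3) = 16.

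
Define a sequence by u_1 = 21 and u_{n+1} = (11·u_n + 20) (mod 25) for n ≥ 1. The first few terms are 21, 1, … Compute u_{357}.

Computing terms: u_1 = 21, u_2 = 1, u_3 = 6, u_4 = 11, u_5 = 16, u_6 = 21.
The sequence repeats with period 5.
So u_{357} = u_{1 + ((357-1) mod 5)} = u_2 = 1.

1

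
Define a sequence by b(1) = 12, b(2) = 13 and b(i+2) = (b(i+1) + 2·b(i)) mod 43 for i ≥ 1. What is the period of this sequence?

Computing terms: b(1) = 12, b(2) = 13, b(3) = 37, b(4) = 20, b(5) = 8, b(6) = 5, b(7) = 21, b(8) = 31, b(9) = 30, b(10) = 6, b(11) = 23, b(12) = 35, b(13) = 38, b(14) = 22, b(15) = 12, b(16) = 13.
The sequence repeats with period 14.

14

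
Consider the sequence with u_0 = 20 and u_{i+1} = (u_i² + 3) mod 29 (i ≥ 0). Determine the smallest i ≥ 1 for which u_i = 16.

Listing terms: u_0 = 20; u_1 = 26; u_2 = 12; u_3 = 2; u_4 = 7; u_5 = 23; u_6 = 10; u_7 = 16; u_8 = 27; u_9 = 7.
Since u_9 = u_4 = 7, the sequence is eventually periodic: after a pre-period of length 4 it cycles with period 5.
The value 16 first appears (with i ≥ 1) at u_7.

7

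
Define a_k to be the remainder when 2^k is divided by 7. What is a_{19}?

2

We have a_1 = 2,  a_2 = 4,  a_3 = 1,  a_4 = 2.
Since a_4 = a_1 = 2, the sequence is periodic with period 3.
So a_{19} = a_{1 + ((19-1) mod 3)} = a_1 = 2.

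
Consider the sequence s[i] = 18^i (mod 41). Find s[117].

Computing terms: s[0] = 1; s[1] = 18; s[2] = 37; s[3] = 10; s[4] = 16; s[5] = 1.
The sequence repeats with period 5.
So s[117] = s[0 + ((117-0) mod 5)] = s[2] = 37.

37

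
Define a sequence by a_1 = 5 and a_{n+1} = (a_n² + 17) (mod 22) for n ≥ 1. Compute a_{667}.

9

Listing terms: a_1 = 5, a_2 = 20, a_3 = 21, a_4 = 18, a_5 = 11, a_6 = 6, a_7 = 9, a_8 = 10, a_9 = 7, a_{10} = 0, a_{11} = 17, a_{12} = 20.
Since a_{12} = a_2 = 20, the sequence is eventually periodic: after a pre-period of length 1 it cycles with period 10.
For n ≥ 2, a_n depends only on (n - 2) mod 10. (667 - 2) mod 10 = 5, so a_{667} = a_7 = 9.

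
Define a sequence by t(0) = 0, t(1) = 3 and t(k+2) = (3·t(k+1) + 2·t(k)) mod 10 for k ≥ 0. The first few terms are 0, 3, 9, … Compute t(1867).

1

Computing terms: t(0) = 0; t(1) = 3; t(2) = 9; t(3) = 3; t(4) = 7; t(5) = 7; t(6) = 5; t(7) = 9; t(8) = 7; t(9) = 9; t(10) = 1; t(11) = 1; t(12) = 5; t(13) = 7; t(14) = 1; t(15) = 7; t(16) = 3; t(17) = 3; t(18) = 5; t(19) = 1; t(20) = 3; t(21) = 1; t(22) = 9; t(23) = 9; t(24) = 5; t(25) = 3; t(26) = 9.
Since (t(25), t(26)) = (t(1), t(2)) = (3, 9) (two consecutive terms determine the rest), the sequence is eventually periodic: after a pre-period of length 1 it cycles with period 24.
For k ≥ 1, t(k) depends only on (k - 1) mod 24. (1867 - 1) mod 24 = 18, so t(1867) = t(19) = 1.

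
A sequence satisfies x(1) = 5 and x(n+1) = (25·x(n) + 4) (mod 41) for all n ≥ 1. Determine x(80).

23

x(1) = 5, x(2) = 6, x(3) = 31, x(4) = 0, x(5) = 4, x(6) = 22, x(7) = 21, x(8) = 37, x(9) = 27, x(10) = 23, x(11) = 5.
The sequence repeats with period 10.
So x(80) = x(1 + ((80-1) mod 10)) = x(10) = 23.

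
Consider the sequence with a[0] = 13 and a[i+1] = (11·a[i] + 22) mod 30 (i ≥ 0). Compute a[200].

We have a[0] = 13, a[1] = 15, a[2] = 7, a[3] = 9, a[4] = 1, a[5] = 3, a[6] = 25, a[7] = 27, a[8] = 19, a[9] = 21, a[10] = 13.
The sequence repeats with period 10.
So a[200] = a[0 + ((200-0) mod 10)] = a[0] = 13.

13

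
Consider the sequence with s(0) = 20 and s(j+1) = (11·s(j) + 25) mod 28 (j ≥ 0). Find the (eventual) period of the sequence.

s(0) = 20,  s(1) = 21,  s(2) = 4,  s(3) = 13,  s(4) = 0,  s(5) = 25,  s(6) = 20.
Since s(6) = s(0) = 20, the sequence is periodic with period 6.

6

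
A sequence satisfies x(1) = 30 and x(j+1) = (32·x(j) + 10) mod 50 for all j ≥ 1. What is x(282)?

20

Listing terms: x(1) = 30; x(2) = 20; x(3) = 0; x(4) = 10; x(5) = 30.
The sequence repeats with period 4.
So x(282) = x(1 + ((282-1) mod 4)) = x(2) = 20.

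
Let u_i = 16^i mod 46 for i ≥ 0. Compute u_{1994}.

2

We have u_0 = 1, u_1 = 16, u_2 = 26, u_3 = 2, u_4 = 32, u_5 = 6, u_6 = 4, u_7 = 18, u_8 = 12, u_9 = 8, u_{10} = 36, u_{11} = 24, u_{12} = 16.
Since u_{12} = u_1 = 16, the sequence is eventually periodic: after a pre-period of length 1 it cycles with period 11.
For i ≥ 1, u_i depends only on (i - 1) mod 11. (1994 - 1) mod 11 = 2, so u_{1994} = u_3 = 2.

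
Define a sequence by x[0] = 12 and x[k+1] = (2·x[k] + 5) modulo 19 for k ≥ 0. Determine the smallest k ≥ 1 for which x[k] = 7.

We have x[0] = 12,  x[1] = 10,  x[2] = 6,  x[3] = 17,  x[4] = 1,  x[5] = 7,  x[6] = 0,  x[7] = 5,  x[8] = 15,  x[9] = 16,  x[10] = 18,  x[11] = 3,  x[12] = 11,  x[13] = 8,  x[14] = 2,  x[15] = 9,  x[16] = 4,  x[17] = 13,  x[18] = 12.
Since x[18] = x[0] = 12, the sequence is periodic with period 18.
The value 7 first appears (with k ≥ 1) at x[5].

5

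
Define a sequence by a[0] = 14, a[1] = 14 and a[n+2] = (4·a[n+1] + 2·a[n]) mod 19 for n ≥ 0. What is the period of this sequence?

9

Listing terms: a[0] = 14,  a[1] = 14,  a[2] = 8,  a[3] = 3,  a[4] = 9,  a[5] = 4,  a[6] = 15,  a[7] = 11,  a[8] = 17,  a[9] = 14,  a[10] = 14.
The sequence repeats with period 9.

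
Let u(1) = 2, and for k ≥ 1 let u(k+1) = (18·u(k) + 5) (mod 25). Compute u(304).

4

Computing terms: u(1) = 2, u(2) = 16, u(3) = 18, u(4) = 4, u(5) = 2.
The sequence repeats with period 4.
(304 - 1) mod 4 = 3, so u(304) = u(4) = 4.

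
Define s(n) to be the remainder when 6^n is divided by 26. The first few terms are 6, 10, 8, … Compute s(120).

14

We have s(1) = 6, s(2) = 10, s(3) = 8, s(4) = 22, s(5) = 2, s(6) = 12, s(7) = 20, s(8) = 16, s(9) = 18, s(10) = 4, s(11) = 24, s(12) = 14, s(13) = 6.
The sequence repeats with period 12.
So s(120) = s(1 + ((120-1) mod 12)) = s(12) = 14.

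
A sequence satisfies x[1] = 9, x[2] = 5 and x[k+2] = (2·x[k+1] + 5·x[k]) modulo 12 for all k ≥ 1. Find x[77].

5

Listing terms: x[1] = 9,  x[2] = 5,  x[3] = 7,  x[4] = 3,  x[5] = 5,  x[6] = 1,  x[7] = 3,  x[8] = 11,  x[9] = 1,  x[10] = 9,  x[11] = 11,  x[12] = 7,  x[13] = 9,  x[14] = 5.
Since (x[13], x[14]) = (x[1], x[2]) = (9, 5) (two consecutive terms determine the rest), the sequence is periodic with period 12.
(77 - 1) mod 12 = 4, so x[77] = x[5] = 5.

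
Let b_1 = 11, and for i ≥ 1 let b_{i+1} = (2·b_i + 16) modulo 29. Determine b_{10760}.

18

We have b_1 = 11,  b_2 = 9,  b_3 = 5,  b_4 = 26,  b_5 = 10,  b_6 = 7,  b_7 = 1,  b_8 = 18,  b_9 = 23,  b_{10} = 4,  b_{11} = 24,  b_{12} = 6,  b_{13} = 28,  b_{14} = 14,  b_{15} = 15,  b_{16} = 17,  b_{17} = 21,  b_{18} = 0,  b_{19} = 16,  b_{20} = 19,  b_{21} = 25,  b_{22} = 8,  b_{23} = 3,  b_{24} = 22,  b_{25} = 2,  b_{26} = 20,  b_{27} = 27,  b_{28} = 12,  b_{29} = 11.
Since b_{29} = b_1 = 11, the sequence is periodic with period 28.
So b_{10760} = b_{1 + ((10760-1) mod 28)} = b_8 = 18.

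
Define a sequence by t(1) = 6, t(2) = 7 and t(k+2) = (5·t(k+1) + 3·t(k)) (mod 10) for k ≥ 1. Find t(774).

Listing terms: t(1) = 6, t(2) = 7, t(3) = 3, t(4) = 6, t(5) = 9, t(6) = 3, t(7) = 2, t(8) = 9, t(9) = 1, t(10) = 2, t(11) = 3, t(12) = 1, t(13) = 4, t(14) = 3, t(15) = 7, t(16) = 4, t(17) = 1, t(18) = 7, t(19) = 8, t(20) = 1, t(21) = 9, t(22) = 8, t(23) = 7, t(24) = 9, t(25) = 6, t(26) = 7.
Since (t(25), t(26)) = (t(1), t(2)) = (6, 7) (two consecutive terms determine the rest), the sequence is periodic with period 24.
(774 - 1) mod 24 = 5, so t(774) = t(6) = 3.

3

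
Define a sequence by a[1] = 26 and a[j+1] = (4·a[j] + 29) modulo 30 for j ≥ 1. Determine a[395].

a[1] = 26,  a[2] = 13,  a[3] = 21,  a[4] = 23,  a[5] = 1,  a[6] = 3,  a[7] = 11,  a[8] = 13.
Since a[8] = a[2] = 13, the sequence is eventually periodic: after a pre-period of length 1 it cycles with period 6.
For j ≥ 2, a[j] depends only on (j - 2) mod 6. (395 - 2) mod 6 = 3, so a[395] = a[5] = 1.

1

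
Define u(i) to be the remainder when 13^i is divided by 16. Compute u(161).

13

u(1) = 13,  u(2) = 9,  u(3) = 5,  u(4) = 1,  u(5) = 13.
Since u(5) = u(1) = 13, the sequence is periodic with period 4.
(161 - 1) mod 4 = 0, so u(161) = u(1) = 13.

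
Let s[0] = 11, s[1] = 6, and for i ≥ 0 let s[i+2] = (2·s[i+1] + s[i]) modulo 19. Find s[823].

5

We have s[0] = 11,  s[1] = 6,  s[2] = 4,  s[3] = 14,  s[4] = 13,  s[5] = 2,  s[6] = 17,  s[7] = 17,  s[8] = 13,  s[9] = 5,  s[10] = 4,  s[11] = 13,  s[12] = 11,  s[13] = 16,  s[14] = 5,  s[15] = 7,  s[16] = 0,  s[17] = 7,  s[18] = 14,  s[19] = 16,  s[20] = 8,  s[21] = 13,  s[22] = 15,  s[23] = 5,  s[24] = 6,  s[25] = 17,  s[26] = 2,  s[27] = 2,  s[28] = 6,  s[29] = 14,  s[30] = 15,  s[31] = 6,  s[32] = 8,  s[33] = 3,  s[34] = 14,  s[35] = 12,  s[36] = 0,  s[37] = 12,  s[38] = 5,  s[39] = 3,  s[40] = 11,  s[41] = 6.
The sequence repeats with period 40.
(823 - 0) mod 40 = 23, so s[823] = s[23] = 5.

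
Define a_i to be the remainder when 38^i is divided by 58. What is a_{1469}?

42

Listing terms: a_0 = 1; a_1 = 38; a_2 = 52; a_3 = 4; a_4 = 36; a_5 = 34; a_6 = 16; a_7 = 28; a_8 = 20; a_9 = 6; a_{10} = 54; a_{11} = 22; a_{12} = 24; a_{13} = 42; a_{14} = 30; a_{15} = 38.
Since a_{15} = a_1 = 38, the sequence is eventually periodic: after a pre-period of length 1 it cycles with period 14.
For i ≥ 1, a_i depends only on (i - 1) mod 14. (1469 - 1) mod 14 = 12, so a_{1469} = a_{13} = 42.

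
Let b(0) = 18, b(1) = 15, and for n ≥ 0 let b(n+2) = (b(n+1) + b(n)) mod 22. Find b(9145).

19

b(0) = 18,  b(1) = 15,  b(2) = 11,  b(3) = 4,  b(4) = 15,  b(5) = 19,  b(6) = 12,  b(7) = 9,  b(8) = 21,  b(9) = 8,  b(10) = 7,  b(11) = 15,  b(12) = 0,  b(13) = 15,  b(14) = 15,  b(15) = 8,  b(16) = 1,  b(17) = 9,  b(18) = 10,  b(19) = 19,  b(20) = 7,  b(21) = 4,  b(22) = 11,  b(23) = 15,  b(24) = 4,  b(25) = 19,  b(26) = 1,  b(27) = 20,  b(28) = 21,  b(29) = 19,  b(30) = 18,  b(31) = 15.
The sequence repeats with period 30.
(9145 - 0) mod 30 = 25, so b(9145) = b(25) = 19.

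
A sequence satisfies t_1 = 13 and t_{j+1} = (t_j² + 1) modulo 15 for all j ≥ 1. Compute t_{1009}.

2

Listing terms: t_1 = 13,  t_2 = 5,  t_3 = 11,  t_4 = 2,  t_5 = 5.
Since t_5 = t_2 = 5, the sequence is eventually periodic: after a pre-period of length 1 it cycles with period 3.
For j ≥ 2, t_j depends only on (j - 2) mod 3. (1009 - 2) mod 3 = 2, so t_{1009} = t_4 = 2.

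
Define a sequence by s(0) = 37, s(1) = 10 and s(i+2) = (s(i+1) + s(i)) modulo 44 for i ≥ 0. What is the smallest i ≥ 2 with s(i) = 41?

Listing terms: s(0) = 37,  s(1) = 10,  s(2) = 3,  s(3) = 13,  s(4) = 16,  s(5) = 29,  s(6) = 1,  s(7) = 30,  s(8) = 31,  s(9) = 17,  s(10) = 4,  s(11) = 21,  s(12) = 25,  s(13) = 2,  s(14) = 27,  s(15) = 29,  s(16) = 12,  s(17) = 41,  s(18) = 9,  s(19) = 6,  s(20) = 15,  s(21) = 21,  s(22) = 36,  s(23) = 13,  s(24) = 5,  s(25) = 18,  s(26) = 23,  s(27) = 41,  s(28) = 20,  s(29) = 17,  s(30) = 37,  s(31) = 10.
The sequence repeats with period 30.
The value 41 first appears (with i ≥ 2) at s(17).

17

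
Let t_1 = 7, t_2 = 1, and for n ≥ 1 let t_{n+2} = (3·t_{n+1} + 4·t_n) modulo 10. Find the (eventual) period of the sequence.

10

Computing terms: t_1 = 7; t_2 = 1; t_3 = 1; t_4 = 7; t_5 = 5; t_6 = 3; t_7 = 9; t_8 = 9; t_9 = 3; t_{10} = 5; t_{11} = 7; t_{12} = 1.
The sequence repeats with period 10.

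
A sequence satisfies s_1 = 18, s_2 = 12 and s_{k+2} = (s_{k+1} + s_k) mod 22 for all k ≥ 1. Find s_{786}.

4

s_1 = 18,  s_2 = 12,  s_3 = 8,  s_4 = 20,  s_5 = 6,  s_6 = 4,  s_7 = 10,  s_8 = 14,  s_9 = 2,  s_{10} = 16,  s_{11} = 18,  s_{12} = 12.
The sequence repeats with period 10.
So s_{786} = s_{1 + ((786-1) mod 10)} = s_6 = 4.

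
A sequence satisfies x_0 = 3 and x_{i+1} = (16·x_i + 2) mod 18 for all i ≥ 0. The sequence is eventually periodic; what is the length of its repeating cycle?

9

We have x_0 = 3,  x_1 = 14,  x_2 = 10,  x_3 = 0,  x_4 = 2,  x_5 = 16,  x_6 = 6,  x_7 = 8,  x_8 = 4,  x_9 = 12,  x_{10} = 14.
Since x_{10} = x_1 = 14, the sequence is eventually periodic: after a pre-period of length 1 it cycles with period 9.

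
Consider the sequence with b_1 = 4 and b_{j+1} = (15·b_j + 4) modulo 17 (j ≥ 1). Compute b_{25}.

4

We have b_1 = 4; b_2 = 13; b_3 = 12; b_4 = 14; b_5 = 10; b_6 = 1; b_7 = 2; b_8 = 0; b_9 = 4.
The sequence repeats with period 8.
(25 - 1) mod 8 = 0, so b_{25} = b_1 = 4.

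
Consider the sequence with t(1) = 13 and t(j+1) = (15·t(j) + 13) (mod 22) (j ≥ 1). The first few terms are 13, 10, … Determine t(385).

11

We have t(1) = 13; t(2) = 10; t(3) = 9; t(4) = 16; t(5) = 11; t(6) = 2; t(7) = 21; t(8) = 20; t(9) = 5; t(10) = 0; t(11) = 13.
Since t(11) = t(1) = 13, the sequence is periodic with period 10.
So t(385) = t(1 + ((385-1) mod 10)) = t(5) = 11.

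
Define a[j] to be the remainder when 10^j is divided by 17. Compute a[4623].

a[0] = 1; a[1] = 10; a[2] = 15; a[3] = 14; a[4] = 4; a[5] = 6; a[6] = 9; a[7] = 5; a[8] = 16; a[9] = 7; a[10] = 2; a[11] = 3; a[12] = 13; a[13] = 11; a[14] = 8; a[15] = 12; a[16] = 1.
Since a[16] = a[0] = 1, the sequence is periodic with period 16.
So a[4623] = a[0 + ((4623-0) mod 16)] = a[15] = 12.

12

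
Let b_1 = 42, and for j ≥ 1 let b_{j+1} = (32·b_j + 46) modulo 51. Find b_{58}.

13

b_1 = 42, b_2 = 13, b_3 = 3, b_4 = 40, b_5 = 0, b_6 = 46, b_7 = 39, b_8 = 19, b_9 = 42.
The sequence repeats with period 8.
(58 - 1) mod 8 = 1, so b_{58} = b_2 = 13.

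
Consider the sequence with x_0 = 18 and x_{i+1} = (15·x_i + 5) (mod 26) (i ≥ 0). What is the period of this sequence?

x_0 = 18; x_1 = 15; x_2 = 22; x_3 = 23; x_4 = 12; x_5 = 3; x_6 = 24; x_7 = 1; x_8 = 20; x_9 = 19; x_{10} = 4; x_{11} = 13; x_{12} = 18.
Since x_{12} = x_0 = 18, the sequence is periodic with period 12.

12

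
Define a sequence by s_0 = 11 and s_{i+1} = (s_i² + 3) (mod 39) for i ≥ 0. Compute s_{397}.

13

s_0 = 11; s_1 = 7; s_2 = 13; s_3 = 16; s_4 = 25; s_5 = 4; s_6 = 19; s_7 = 13.
Since s_7 = s_2 = 13, the sequence is eventually periodic: after a pre-period of length 2 it cycles with period 5.
For i ≥ 2, s_i depends only on (i - 2) mod 5. (397 - 2) mod 5 = 0, so s_{397} = s_2 = 13.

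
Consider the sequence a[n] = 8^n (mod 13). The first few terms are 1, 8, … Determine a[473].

a[0] = 1, a[1] = 8, a[2] = 12, a[3] = 5, a[4] = 1.
The sequence repeats with period 4.
So a[473] = a[0 + ((473-0) mod 4)] = a[1] = 8.

8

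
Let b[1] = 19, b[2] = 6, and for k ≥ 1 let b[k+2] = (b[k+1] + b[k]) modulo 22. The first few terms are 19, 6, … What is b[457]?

Listing terms: b[1] = 19; b[2] = 6; b[3] = 3; b[4] = 9; b[5] = 12; b[6] = 21; b[7] = 11; b[8] = 10; b[9] = 21; b[10] = 9; b[11] = 8; b[12] = 17; b[13] = 3; b[14] = 20; b[15] = 1; b[16] = 21; b[17] = 0; b[18] = 21; b[19] = 21; b[20] = 20; b[21] = 19; b[22] = 17; b[23] = 14; b[24] = 9; b[25] = 1; b[26] = 10; b[27] = 11; b[28] = 21; b[29] = 10; b[30] = 9; b[31] = 19; b[32] = 6.
The sequence repeats with period 30.
So b[457] = b[1 + ((457-1) mod 30)] = b[7] = 11.

11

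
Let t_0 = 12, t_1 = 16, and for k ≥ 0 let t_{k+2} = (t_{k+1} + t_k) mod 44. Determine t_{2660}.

12

Listing terms: t_0 = 12, t_1 = 16, t_2 = 28, t_3 = 0, t_4 = 28, t_5 = 28, t_6 = 12, t_7 = 40, t_8 = 8, t_9 = 4, t_{10} = 12, t_{11} = 16.
Since (t_{10}, t_{11}) = (t_0, t_1) = (12, 16) (two consecutive terms determine the rest), the sequence is periodic with period 10.
(2660 - 0) mod 10 = 0, so t_{2660} = t_0 = 12.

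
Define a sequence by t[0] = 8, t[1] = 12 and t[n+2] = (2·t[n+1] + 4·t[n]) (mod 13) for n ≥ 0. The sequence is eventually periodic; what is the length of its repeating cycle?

t[0] = 8,  t[1] = 12,  t[2] = 4,  t[3] = 4,  t[4] = 11,  t[5] = 12,  t[6] = 3,  t[7] = 2,  t[8] = 3,  t[9] = 1,  t[10] = 1,  t[11] = 6,  t[12] = 3,  t[13] = 4,  t[14] = 7,  t[15] = 4,  t[16] = 10,  t[17] = 10,  t[18] = 8,  t[19] = 4,  t[20] = 1,  t[21] = 5,  t[22] = 1,  t[23] = 9,  t[24] = 9,  t[25] = 2,  t[26] = 1,  t[27] = 10,  t[28] = 11,  t[29] = 10,  t[30] = 12,  t[31] = 12,  t[32] = 7,  t[33] = 10,  t[34] = 9,  t[35] = 6,  t[36] = 9,  t[37] = 3,  t[38] = 3,  t[39] = 5,  t[40] = 9,  t[41] = 12,  t[42] = 8,  t[43] = 12.
The sequence repeats with period 42.

42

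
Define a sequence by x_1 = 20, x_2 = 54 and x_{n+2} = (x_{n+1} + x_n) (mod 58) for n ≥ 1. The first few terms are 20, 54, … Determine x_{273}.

10

Listing terms: x_1 = 20, x_2 = 54, x_3 = 16, x_4 = 12, x_5 = 28, x_6 = 40, x_7 = 10, x_8 = 50, x_9 = 2, x_{10} = 52, x_{11} = 54, x_{12} = 48, x_{13} = 44, x_{14} = 34, x_{15} = 20, x_{16} = 54.
The sequence repeats with period 14.
(273 - 1) mod 14 = 6, so x_{273} = x_7 = 10.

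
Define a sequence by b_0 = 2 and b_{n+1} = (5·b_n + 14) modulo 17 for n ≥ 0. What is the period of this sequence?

16

Computing terms: b_0 = 2,  b_1 = 7,  b_2 = 15,  b_3 = 4,  b_4 = 0,  b_5 = 14,  b_6 = 16,  b_7 = 9,  b_8 = 8,  b_9 = 3,  b_{10} = 12,  b_{11} = 6,  b_{12} = 10,  b_{13} = 13,  b_{14} = 11,  b_{15} = 1,  b_{16} = 2.
Since b_{16} = b_0 = 2, the sequence is periodic with period 16.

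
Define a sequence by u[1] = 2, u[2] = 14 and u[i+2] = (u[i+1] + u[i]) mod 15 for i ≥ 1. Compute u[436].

9

u[1] = 2, u[2] = 14, u[3] = 1, u[4] = 0, u[5] = 1, u[6] = 1, u[7] = 2, u[8] = 3, u[9] = 5, u[10] = 8, u[11] = 13, u[12] = 6, u[13] = 4, u[14] = 10, u[15] = 14, u[16] = 9, u[17] = 8, u[18] = 2, u[19] = 10, u[20] = 12, u[21] = 7, u[22] = 4, u[23] = 11, u[24] = 0, u[25] = 11, u[26] = 11, u[27] = 7, u[28] = 3, u[29] = 10, u[30] = 13, u[31] = 8, u[32] = 6, u[33] = 14, u[34] = 5, u[35] = 4, u[36] = 9, u[37] = 13, u[38] = 7, u[39] = 5, u[40] = 12, u[41] = 2, u[42] = 14.
Since (u[41], u[42]) = (u[1], u[2]) = (2, 14) (two consecutive terms determine the rest), the sequence is periodic with period 40.
So u[436] = u[1 + ((436-1) mod 40)] = u[36] = 9.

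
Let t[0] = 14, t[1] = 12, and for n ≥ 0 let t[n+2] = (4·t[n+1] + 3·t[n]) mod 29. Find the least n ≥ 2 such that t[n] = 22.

Computing terms: t[0] = 14; t[1] = 12; t[2] = 3; t[3] = 19; t[4] = 27; t[5] = 20; t[6] = 16; t[7] = 8; t[8] = 22; t[9] = 25; t[10] = 21; t[11] = 14; t[12] = 3; t[13] = 25; t[14] = 22; t[15] = 18; t[16] = 22; t[17] = 26; t[18] = 25; t[19] = 4; t[20] = 4; t[21] = 28; t[22] = 8; t[23] = 0; t[24] = 24; t[25] = 9; t[26] = 21; t[27] = 24; t[28] = 14; t[29] = 12.
Since (t[28], t[29]) = (t[0], t[1]) = (14, 12) (two consecutive terms determine the rest), the sequence is periodic with period 28.
The value 22 first appears (with n ≥ 2) at t[8].

8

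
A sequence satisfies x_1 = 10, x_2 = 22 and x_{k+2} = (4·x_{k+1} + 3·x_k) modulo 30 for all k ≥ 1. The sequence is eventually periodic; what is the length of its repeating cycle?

24

We have x_1 = 10,  x_2 = 22,  x_3 = 28,  x_4 = 28,  x_5 = 16,  x_6 = 28,  x_7 = 10,  x_8 = 4,  x_9 = 16,  x_{10} = 16,  x_{11} = 22,  x_{12} = 16,  x_{13} = 10,  x_{14} = 28,  x_{15} = 22,  x_{16} = 22,  x_{17} = 4,  x_{18} = 22,  x_{19} = 10,  x_{20} = 16,  x_{21} = 4,  x_{22} = 4,  x_{23} = 28,  x_{24} = 4,  x_{25} = 10,  x_{26} = 22.
Since (x_{25}, x_{26}) = (x_1, x_2) = (10, 22) (two consecutive terms determine the rest), the sequence is periodic with period 24.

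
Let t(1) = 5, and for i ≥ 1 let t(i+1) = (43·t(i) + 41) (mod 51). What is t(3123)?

Listing terms: t(1) = 5; t(2) = 1; t(3) = 33; t(4) = 32; t(5) = 40; t(6) = 27; t(7) = 29; t(8) = 13; t(9) = 39; t(10) = 35; t(11) = 16; t(12) = 15; t(13) = 23; t(14) = 10; t(15) = 12; t(16) = 47; t(17) = 22; t(18) = 18; t(19) = 50; t(20) = 49; t(21) = 6; t(22) = 44; t(23) = 46; t(24) = 30; t(25) = 5.
Since t(25) = t(1) = 5, the sequence is periodic with period 24.
(3123 - 1) mod 24 = 2, so t(3123) = t(3) = 33.

33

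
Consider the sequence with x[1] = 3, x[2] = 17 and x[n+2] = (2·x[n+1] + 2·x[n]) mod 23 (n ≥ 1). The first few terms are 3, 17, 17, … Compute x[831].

We have x[1] = 3,  x[2] = 17,  x[3] = 17,  x[4] = 22,  x[5] = 9,  x[6] = 16,  x[7] = 4,  x[8] = 17,  x[9] = 19,  x[10] = 3,  x[11] = 21,  x[12] = 2,  x[13] = 0,  x[14] = 4,  x[15] = 8,  x[16] = 1,  x[17] = 18,  x[18] = 15,  x[19] = 20,  x[20] = 1,  x[21] = 19,  x[22] = 17,  x[23] = 3,  x[24] = 17.
The sequence repeats with period 22.
So x[831] = x[1 + ((831-1) mod 22)] = x[17] = 18.

18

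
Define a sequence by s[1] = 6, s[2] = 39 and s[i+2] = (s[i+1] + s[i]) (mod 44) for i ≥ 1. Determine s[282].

17

Computing terms: s[1] = 6; s[2] = 39; s[3] = 1; s[4] = 40; s[5] = 41; s[6] = 37; s[7] = 34; s[8] = 27; s[9] = 17; s[10] = 0; s[11] = 17; s[12] = 17; s[13] = 34; s[14] = 7; s[15] = 41; s[16] = 4; s[17] = 1; s[18] = 5; s[19] = 6; s[20] = 11; s[21] = 17; s[22] = 28; s[23] = 1; s[24] = 29; s[25] = 30; s[26] = 15; s[27] = 1; s[28] = 16; s[29] = 17; s[30] = 33; s[31] = 6; s[32] = 39.
The sequence repeats with period 30.
(282 - 1) mod 30 = 11, so s[282] = s[12] = 17.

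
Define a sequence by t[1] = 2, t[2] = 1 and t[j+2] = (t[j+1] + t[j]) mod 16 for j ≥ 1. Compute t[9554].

1

t[1] = 2,  t[2] = 1,  t[3] = 3,  t[4] = 4,  t[5] = 7,  t[6] = 11,  t[7] = 2,  t[8] = 13,  t[9] = 15,  t[10] = 12,  t[11] = 11,  t[12] = 7,  t[13] = 2,  t[14] = 9,  t[15] = 11,  t[16] = 4,  t[17] = 15,  t[18] = 3,  t[19] = 2,  t[20] = 5,  t[21] = 7,  t[22] = 12,  t[23] = 3,  t[24] = 15,  t[25] = 2,  t[26] = 1.
The sequence repeats with period 24.
(9554 - 1) mod 24 = 1, so t[9554] = t[2] = 1.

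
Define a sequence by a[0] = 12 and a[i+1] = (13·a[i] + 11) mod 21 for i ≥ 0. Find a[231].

We have a[0] = 12; a[1] = 20; a[2] = 19; a[3] = 6; a[4] = 5; a[5] = 13; a[6] = 12.
Since a[6] = a[0] = 12, the sequence is periodic with period 6.
So a[231] = a[0 + ((231-0) mod 6)] = a[3] = 6.

6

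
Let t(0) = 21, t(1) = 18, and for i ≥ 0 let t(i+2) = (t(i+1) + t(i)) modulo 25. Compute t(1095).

22

t(0) = 21,  t(1) = 18,  t(2) = 14,  t(3) = 7,  t(4) = 21,  t(5) = 3,  t(6) = 24,  t(7) = 2,  t(8) = 1,  t(9) = 3,  t(10) = 4,  t(11) = 7,  t(12) = 11,  t(13) = 18,  t(14) = 4,  t(15) = 22,  t(16) = 1,  t(17) = 23,  t(18) = 24,  t(19) = 22,  t(20) = 21,  t(21) = 18.
The sequence repeats with period 20.
So t(1095) = t(0 + ((1095-0) mod 20)) = t(15) = 22.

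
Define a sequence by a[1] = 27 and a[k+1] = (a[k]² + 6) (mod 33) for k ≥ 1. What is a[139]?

18

Computing terms: a[1] = 27, a[2] = 9, a[3] = 21, a[4] = 18, a[5] = 0, a[6] = 6, a[7] = 9.
Since a[7] = a[2] = 9, the sequence is eventually periodic: after a pre-period of length 1 it cycles with period 5.
For k ≥ 2, a[k] depends only on (k - 2) mod 5. (139 - 2) mod 5 = 2, so a[139] = a[4] = 18.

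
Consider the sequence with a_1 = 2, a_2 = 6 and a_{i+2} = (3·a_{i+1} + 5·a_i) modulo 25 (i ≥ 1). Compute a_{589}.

2

Listing terms: a_1 = 2,  a_2 = 6,  a_3 = 3,  a_4 = 14,  a_5 = 7,  a_6 = 16,  a_7 = 8,  a_8 = 4,  a_9 = 2,  a_{10} = 1,  a_{11} = 13,  a_{12} = 19,  a_{13} = 22,  a_{14} = 11,  a_{15} = 18,  a_{16} = 9,  a_{17} = 17,  a_{18} = 21,  a_{19} = 23,  a_{20} = 24,  a_{21} = 12,  a_{22} = 6,  a_{23} = 3.
Since (a_{22}, a_{23}) = (a_2, a_3) = (6, 3) (two consecutive terms determine the rest), the sequence is eventually periodic: after a pre-period of length 1 it cycles with period 20.
For i ≥ 2, a_i depends only on (i - 2) mod 20. (589 - 2) mod 20 = 7, so a_{589} = a_9 = 2.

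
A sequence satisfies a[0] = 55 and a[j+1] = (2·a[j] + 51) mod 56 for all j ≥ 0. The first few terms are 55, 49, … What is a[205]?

21

a[0] = 55; a[1] = 49; a[2] = 37; a[3] = 13; a[4] = 21; a[5] = 37.
Since a[5] = a[2] = 37, the sequence is eventually periodic: after a pre-period of length 2 it cycles with period 3.
For j ≥ 2, a[j] depends only on (j - 2) mod 3. (205 - 2) mod 3 = 2, so a[205] = a[4] = 21.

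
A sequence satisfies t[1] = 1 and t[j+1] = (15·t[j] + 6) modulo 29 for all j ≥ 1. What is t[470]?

25

Computing terms: t[1] = 1; t[2] = 21; t[3] = 2; t[4] = 7; t[5] = 24; t[6] = 18; t[7] = 15; t[8] = 28; t[9] = 20; t[10] = 16; t[11] = 14; t[12] = 13; t[13] = 27; t[14] = 5; t[15] = 23; t[16] = 3; t[17] = 22; t[18] = 17; t[19] = 0; t[20] = 6; t[21] = 9; t[22] = 25; t[23] = 4; t[24] = 8; t[25] = 10; t[26] = 11; t[27] = 26; t[28] = 19; t[29] = 1.
Since t[29] = t[1] = 1, the sequence is periodic with period 28.
(470 - 1) mod 28 = 21, so t[470] = t[22] = 25.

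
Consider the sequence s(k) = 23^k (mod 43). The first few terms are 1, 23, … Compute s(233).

s(0) = 1,  s(1) = 23,  s(2) = 13,  s(3) = 41,  s(4) = 40,  s(5) = 17,  s(6) = 4,  s(7) = 6,  s(8) = 9,  s(9) = 35,  s(10) = 31,  s(11) = 25,  s(12) = 16,  s(13) = 24,  s(14) = 36,  s(15) = 11,  s(16) = 38,  s(17) = 14,  s(18) = 21,  s(19) = 10,  s(20) = 15,  s(21) = 1.
Since s(21) = s(0) = 1, the sequence is periodic with period 21.
So s(233) = s(0 + ((233-0) mod 21)) = s(2) = 13.

13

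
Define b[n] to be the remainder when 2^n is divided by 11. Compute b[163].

8

b[0] = 1; b[1] = 2; b[2] = 4; b[3] = 8; b[4] = 5; b[5] = 10; b[6] = 9; b[7] = 7; b[8] = 3; b[9] = 6; b[10] = 1.
Since b[10] = b[0] = 1, the sequence is periodic with period 10.
(163 - 0) mod 10 = 3, so b[163] = b[3] = 8.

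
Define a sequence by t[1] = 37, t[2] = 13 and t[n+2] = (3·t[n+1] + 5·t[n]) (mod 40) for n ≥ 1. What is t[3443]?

39

We have t[1] = 37; t[2] = 13; t[3] = 24; t[4] = 17; t[5] = 11; t[6] = 38; t[7] = 9; t[8] = 17; t[9] = 16; t[10] = 13; t[11] = 39; t[12] = 22; t[13] = 21; t[14] = 13; t[15] = 24.
Since (t[14], t[15]) = (t[2], t[3]) = (13, 24) (two consecutive terms determine the rest), the sequence is eventually periodic: after a pre-period of length 1 it cycles with period 12.
For n ≥ 2, t[n] depends only on (n - 2) mod 12. (3443 - 2) mod 12 = 9, so t[3443] = t[11] = 39.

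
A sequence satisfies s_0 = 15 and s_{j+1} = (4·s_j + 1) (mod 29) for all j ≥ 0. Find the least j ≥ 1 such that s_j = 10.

s_0 = 15; s_1 = 3; s_2 = 13; s_3 = 24; s_4 = 10; s_5 = 12; s_6 = 20; s_7 = 23; s_8 = 6; s_9 = 25; s_{10} = 14; s_{11} = 28; s_{12} = 26; s_{13} = 18; s_{14} = 15.
The sequence repeats with period 14.
The value 10 first appears (with j ≥ 1) at s_4.

4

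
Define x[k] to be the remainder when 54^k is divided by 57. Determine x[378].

39

We have x[1] = 54; x[2] = 9; x[3] = 30; x[4] = 24; x[5] = 42; x[6] = 45; x[7] = 36; x[8] = 6; x[9] = 39; x[10] = 54.
The sequence repeats with period 9.
So x[378] = x[1 + ((378-1) mod 9)] = x[9] = 39.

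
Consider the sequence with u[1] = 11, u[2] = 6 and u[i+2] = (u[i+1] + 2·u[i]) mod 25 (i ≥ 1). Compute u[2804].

u[1] = 11,  u[2] = 6,  u[3] = 3,  u[4] = 15,  u[5] = 21,  u[6] = 1,  u[7] = 18,  u[8] = 20,  u[9] = 6,  u[10] = 21,  u[11] = 8,  u[12] = 0,  u[13] = 16,  u[14] = 16,  u[15] = 23,  u[16] = 5,  u[17] = 1,  u[18] = 11,  u[19] = 13,  u[20] = 10,  u[21] = 11,  u[22] = 6.
The sequence repeats with period 20.
So u[2804] = u[1 + ((2804-1) mod 20)] = u[4] = 15.

15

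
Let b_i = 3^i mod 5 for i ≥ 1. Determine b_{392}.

1

Listing terms: b_1 = 3, b_2 = 4, b_3 = 2, b_4 = 1, b_5 = 3.
Since b_5 = b_1 = 3, the sequence is periodic with period 4.
(392 - 1) mod 4 = 3, so b_{392} = b_4 = 1.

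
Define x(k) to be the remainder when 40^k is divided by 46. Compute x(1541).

We have x(0) = 1,  x(1) = 40,  x(2) = 36,  x(3) = 14,  x(4) = 8,  x(5) = 44,  x(6) = 12,  x(7) = 20,  x(8) = 18,  x(9) = 30,  x(10) = 4,  x(11) = 22,  x(12) = 6,  x(13) = 10,  x(14) = 32,  x(15) = 38,  x(16) = 2,  x(17) = 34,  x(18) = 26,  x(19) = 28,  x(20) = 16,  x(21) = 42,  x(22) = 24,  x(23) = 40.
Since x(23) = x(1) = 40, the sequence is eventually periodic: after a pre-period of length 1 it cycles with period 22.
For k ≥ 1, x(k) depends only on (k - 1) mod 22. (1541 - 1) mod 22 = 0, so x(1541) = x(1) = 40.

40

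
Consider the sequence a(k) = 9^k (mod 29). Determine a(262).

25

Listing terms: a(1) = 9; a(2) = 23; a(3) = 4; a(4) = 7; a(5) = 5; a(6) = 16; a(7) = 28; a(8) = 20; a(9) = 6; a(10) = 25; a(11) = 22; a(12) = 24; a(13) = 13; a(14) = 1; a(15) = 9.
Since a(15) = a(1) = 9, the sequence is periodic with period 14.
(262 - 1) mod 14 = 9, so a(262) = a(10) = 25.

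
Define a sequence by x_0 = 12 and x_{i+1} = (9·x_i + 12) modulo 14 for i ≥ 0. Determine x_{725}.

0

Computing terms: x_0 = 12, x_1 = 8, x_2 = 0, x_3 = 12.
The sequence repeats with period 3.
So x_{725} = x_{0 + ((725-0) mod 3)} = x_2 = 0.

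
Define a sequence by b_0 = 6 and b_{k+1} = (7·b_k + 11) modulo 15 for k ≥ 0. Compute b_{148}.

Listing terms: b_0 = 6,  b_1 = 8,  b_2 = 7,  b_3 = 0,  b_4 = 11,  b_5 = 13,  b_6 = 12,  b_7 = 5,  b_8 = 1,  b_9 = 3,  b_{10} = 2,  b_{11} = 10,  b_{12} = 6.
The sequence repeats with period 12.
So b_{148} = b_{0 + ((148-0) mod 12)} = b_4 = 11.

11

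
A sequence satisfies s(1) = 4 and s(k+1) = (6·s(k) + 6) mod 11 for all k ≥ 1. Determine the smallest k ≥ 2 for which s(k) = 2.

s(1) = 4,  s(2) = 8,  s(3) = 10,  s(4) = 0,  s(5) = 6,  s(6) = 9,  s(7) = 5,  s(8) = 3,  s(9) = 2,  s(10) = 7,  s(11) = 4.
Since s(11) = s(1) = 4, the sequence is periodic with period 10.
The value 2 first appears (with k ≥ 2) at s(9).

9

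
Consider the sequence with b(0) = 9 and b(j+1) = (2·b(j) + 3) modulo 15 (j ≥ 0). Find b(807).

Computing terms: b(0) = 9; b(1) = 6; b(2) = 0; b(3) = 3; b(4) = 9.
Since b(4) = b(0) = 9, the sequence is periodic with period 4.
So b(807) = b(0 + ((807-0) mod 4)) = b(3) = 3.

3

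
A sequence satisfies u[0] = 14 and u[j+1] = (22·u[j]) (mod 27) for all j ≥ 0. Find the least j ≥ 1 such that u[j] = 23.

6

We have u[0] = 14, u[1] = 11, u[2] = 26, u[3] = 5, u[4] = 2, u[5] = 17, u[6] = 23, u[7] = 20, u[8] = 8, u[9] = 14.
The sequence repeats with period 9.
The value 23 first appears (with j ≥ 1) at u[6].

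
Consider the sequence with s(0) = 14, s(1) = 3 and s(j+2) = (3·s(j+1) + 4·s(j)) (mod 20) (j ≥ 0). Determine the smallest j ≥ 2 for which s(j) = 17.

6

s(0) = 14,  s(1) = 3,  s(2) = 5,  s(3) = 7,  s(4) = 1,  s(5) = 11,  s(6) = 17,  s(7) = 15,  s(8) = 13,  s(9) = 19,  s(10) = 9,  s(11) = 3,  s(12) = 5.
Since (s(11), s(12)) = (s(1), s(2)) = (3, 5) (two consecutive terms determine the rest), the sequence is eventually periodic: after a pre-period of length 1 it cycles with period 10.
The value 17 first appears (with j ≥ 2) at s(6).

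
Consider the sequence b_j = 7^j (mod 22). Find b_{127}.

Listing terms: b_0 = 1; b_1 = 7; b_2 = 5; b_3 = 13; b_4 = 3; b_5 = 21; b_6 = 15; b_7 = 17; b_8 = 9; b_9 = 19; b_{10} = 1.
Since b_{10} = b_0 = 1, the sequence is periodic with period 10.
(127 - 0) mod 10 = 7, so b_{127} = b_7 = 17.

17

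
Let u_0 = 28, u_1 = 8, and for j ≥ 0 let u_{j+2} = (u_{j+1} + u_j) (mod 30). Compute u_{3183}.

4

We have u_0 = 28, u_1 = 8, u_2 = 6, u_3 = 14, u_4 = 20, u_5 = 4, u_6 = 24, u_7 = 28, u_8 = 22, u_9 = 20, u_{10} = 12, u_{11} = 2, u_{12} = 14, u_{13} = 16, u_{14} = 0, u_{15} = 16, u_{16} = 16, u_{17} = 2, u_{18} = 18, u_{19} = 20, u_{20} = 8, u_{21} = 28, u_{22} = 6, u_{23} = 4, u_{24} = 10, u_{25} = 14, u_{26} = 24, u_{27} = 8, u_{28} = 2, u_{29} = 10, u_{30} = 12, u_{31} = 22, u_{32} = 4, u_{33} = 26, u_{34} = 0, u_{35} = 26, u_{36} = 26, u_{37} = 22, u_{38} = 18, u_{39} = 10, u_{40} = 28, u_{41} = 8.
Since (u_{40}, u_{41}) = (u_0, u_1) = (28, 8) (two consecutive terms determine the rest), the sequence is periodic with period 40.
So u_{3183} = u_{0 + ((3183-0) mod 40)} = u_{23} = 4.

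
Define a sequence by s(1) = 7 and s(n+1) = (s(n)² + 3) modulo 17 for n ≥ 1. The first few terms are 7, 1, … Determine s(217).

7

We have s(1) = 7, s(2) = 1, s(3) = 4, s(4) = 2, s(5) = 7.
Since s(5) = s(1) = 7, the sequence is periodic with period 4.
(217 - 1) mod 4 = 0, so s(217) = s(1) = 7.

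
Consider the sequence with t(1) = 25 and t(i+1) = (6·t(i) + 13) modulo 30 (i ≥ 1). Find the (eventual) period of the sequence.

5

Computing terms: t(1) = 25,  t(2) = 13,  t(3) = 1,  t(4) = 19,  t(5) = 7,  t(6) = 25.
The sequence repeats with period 5.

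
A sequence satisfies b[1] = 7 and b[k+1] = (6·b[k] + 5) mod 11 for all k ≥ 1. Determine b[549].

9

Computing terms: b[1] = 7; b[2] = 3; b[3] = 1; b[4] = 0; b[5] = 5; b[6] = 2; b[7] = 6; b[8] = 8; b[9] = 9; b[10] = 4; b[11] = 7.
The sequence repeats with period 10.
(549 - 1) mod 10 = 8, so b[549] = b[9] = 9.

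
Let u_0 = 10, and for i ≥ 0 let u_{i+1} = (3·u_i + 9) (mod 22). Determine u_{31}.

We have u_0 = 10,  u_1 = 17,  u_2 = 16,  u_3 = 13,  u_4 = 4,  u_5 = 21,  u_6 = 6,  u_7 = 5,  u_8 = 2,  u_9 = 15,  u_{10} = 10.
The sequence repeats with period 10.
So u_{31} = u_{0 + ((31-0) mod 10)} = u_1 = 17.

17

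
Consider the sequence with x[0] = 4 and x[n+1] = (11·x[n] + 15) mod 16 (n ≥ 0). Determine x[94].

We have x[0] = 4; x[1] = 11; x[2] = 8; x[3] = 7; x[4] = 12; x[5] = 3; x[6] = 0; x[7] = 15; x[8] = 4.
Since x[8] = x[0] = 4, the sequence is periodic with period 8.
So x[94] = x[0 + ((94-0) mod 8)] = x[6] = 0.

0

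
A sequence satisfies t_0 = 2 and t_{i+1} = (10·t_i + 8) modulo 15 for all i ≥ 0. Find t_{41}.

3

We have t_0 = 2, t_1 = 13, t_2 = 3, t_3 = 8, t_4 = 13.
Since t_4 = t_1 = 13, the sequence is eventually periodic: after a pre-period of length 1 it cycles with period 3.
For i ≥ 1, t_i depends only on (i - 1) mod 3. (41 - 1) mod 3 = 1, so t_{41} = t_2 = 3.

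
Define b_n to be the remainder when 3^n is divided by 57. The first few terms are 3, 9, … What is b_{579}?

27

b_1 = 3; b_2 = 9; b_3 = 27; b_4 = 24; b_5 = 15; b_6 = 45; b_7 = 21; b_8 = 6; b_9 = 18; b_{10} = 54; b_{11} = 48; b_{12} = 30; b_{13} = 33; b_{14} = 42; b_{15} = 12; b_{16} = 36; b_{17} = 51; b_{18} = 39; b_{19} = 3.
The sequence repeats with period 18.
So b_{579} = b_{1 + ((579-1) mod 18)} = b_3 = 27.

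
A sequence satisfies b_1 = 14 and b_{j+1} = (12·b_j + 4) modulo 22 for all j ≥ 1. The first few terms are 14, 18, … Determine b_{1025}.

18

We have b_1 = 14; b_2 = 18; b_3 = 0; b_4 = 4; b_5 = 8; b_6 = 12; b_7 = 16; b_8 = 20; b_9 = 2; b_{10} = 6; b_{11} = 10; b_{12} = 14.
The sequence repeats with period 11.
So b_{1025} = b_{1 + ((1025-1) mod 11)} = b_2 = 18.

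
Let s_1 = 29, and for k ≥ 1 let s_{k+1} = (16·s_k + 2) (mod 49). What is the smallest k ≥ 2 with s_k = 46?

5

s_1 = 29, s_2 = 25, s_3 = 10, s_4 = 15, s_5 = 46, s_6 = 3, s_7 = 1, s_8 = 18, s_9 = 45, s_{10} = 36, s_{11} = 39, s_{12} = 38, s_{13} = 22, s_{14} = 11, s_{15} = 31, s_{16} = 8, s_{17} = 32, s_{18} = 24, s_{19} = 43, s_{20} = 4, s_{21} = 17, s_{22} = 29.
The sequence repeats with period 21.
The value 46 first appears (with k ≥ 2) at s_5.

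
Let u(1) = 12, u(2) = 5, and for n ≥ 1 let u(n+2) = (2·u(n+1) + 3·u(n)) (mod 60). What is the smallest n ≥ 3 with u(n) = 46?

3

Listing terms: u(1) = 12,  u(2) = 5,  u(3) = 46,  u(4) = 47,  u(5) = 52,  u(6) = 5,  u(7) = 46.
Since (u(6), u(7)) = (u(2), u(3)) = (5, 46) (two consecutive terms determine the rest), the sequence is eventually periodic: after a pre-period of length 1 it cycles with period 4.
The value 46 first appears (with n ≥ 3) at u(3).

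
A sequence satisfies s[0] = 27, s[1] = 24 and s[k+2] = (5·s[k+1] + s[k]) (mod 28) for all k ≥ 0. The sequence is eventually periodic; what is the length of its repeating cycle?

6

Computing terms: s[0] = 27, s[1] = 24, s[2] = 7, s[3] = 3, s[4] = 22, s[5] = 1, s[6] = 27, s[7] = 24.
Since (s[6], s[7]) = (s[0], s[1]) = (27, 24) (two consecutive terms determine the rest), the sequence is periodic with period 6.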